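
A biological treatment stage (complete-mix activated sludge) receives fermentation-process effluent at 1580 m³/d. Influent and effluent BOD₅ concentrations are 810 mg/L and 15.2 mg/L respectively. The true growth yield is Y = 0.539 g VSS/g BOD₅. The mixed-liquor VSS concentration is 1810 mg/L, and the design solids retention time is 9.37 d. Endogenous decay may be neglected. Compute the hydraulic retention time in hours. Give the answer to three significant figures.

Biomass mass balance (decay neglected): V·X = Y·Q·(S₀ − S)·θ_c, so V = 0.539 × 1580 × (810 − 15.2) × 9.37 / 1810 = 3504 m³.
Hydraulic retention time τ = V/Q = 3504 / 1580 = 2.218 d = 53.23 h.

τ ≈ 53.2 h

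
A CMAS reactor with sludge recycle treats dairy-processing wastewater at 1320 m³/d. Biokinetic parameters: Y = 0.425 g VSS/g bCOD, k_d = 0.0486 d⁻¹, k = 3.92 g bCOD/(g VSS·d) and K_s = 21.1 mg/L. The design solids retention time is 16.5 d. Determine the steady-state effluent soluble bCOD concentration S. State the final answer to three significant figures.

S ≈ 1.48 mg/L

For a completely mixed reactor with recycle the Lawrence–McCarty relation gives S = K_s·(1 + k_d·θ_c) / [θ_c·(Y·k − k_d) − 1] = 21.1 × (1 + 0.0486 × 16.5) / [16.5 × (0.425 × 3.92 − 0.0486) − 1] = 38.02 / 25.69 = 1.480 mg/L.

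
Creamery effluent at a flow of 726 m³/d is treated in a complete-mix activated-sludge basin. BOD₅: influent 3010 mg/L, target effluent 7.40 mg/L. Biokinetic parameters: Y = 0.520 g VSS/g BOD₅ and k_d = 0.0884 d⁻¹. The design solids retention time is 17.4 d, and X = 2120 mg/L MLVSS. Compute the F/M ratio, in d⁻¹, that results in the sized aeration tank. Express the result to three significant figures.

F/M ≈ 0.281 d⁻¹

From the SRT design equation V = Y Q (S₀−S) θ_c / [X (1 + k_d θ_c)] = 0.520 × 726 × (3010 − 7.40) × 17.4 / [2120 × (1 + 0.0884 × 17.4)] = 1.97×10^7 / 5381 = 3665 m³.
F/M = Q·S₀ / (V·X) = 726 × 3010 / (3665 × 2120) = 0.2812 g BOD₅·(g VSS·d)⁻¹.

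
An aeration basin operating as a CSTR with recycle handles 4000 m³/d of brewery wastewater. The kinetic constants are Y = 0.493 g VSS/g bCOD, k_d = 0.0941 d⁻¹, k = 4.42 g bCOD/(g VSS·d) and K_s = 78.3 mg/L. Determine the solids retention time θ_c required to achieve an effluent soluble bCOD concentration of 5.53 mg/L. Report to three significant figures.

At the target effluent, Y k S/(K_s+S) = 0.493×4.42×5.53/83.83 = 0.1437 d⁻¹.
Then 1/θ_c = μ − k_d = 0.1437 − 0.0941 = 0.04965 d⁻¹, giving θ_c = 20.14 d.

θ_c ≈ 20.1 d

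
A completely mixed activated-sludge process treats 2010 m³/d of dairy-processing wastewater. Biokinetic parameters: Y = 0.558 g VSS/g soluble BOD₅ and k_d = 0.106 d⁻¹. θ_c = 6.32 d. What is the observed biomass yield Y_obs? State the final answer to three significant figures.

Correct the yield for decay: Y_obs = Y/(1 + k_d θ_c) = 0.558 / (1 + 0.106 × 6.32) = 0.558 / 1.670 = 0.3341.

Y_obs ≈ 0.334 g VSS/g soluble BOD₅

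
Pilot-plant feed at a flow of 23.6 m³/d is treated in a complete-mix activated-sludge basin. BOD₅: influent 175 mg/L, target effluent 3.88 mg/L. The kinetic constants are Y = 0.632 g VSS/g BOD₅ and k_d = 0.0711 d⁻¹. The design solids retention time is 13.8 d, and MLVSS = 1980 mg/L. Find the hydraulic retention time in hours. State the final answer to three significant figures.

τ ≈ 9.13 h

From the SRT design equation V = Y Q (S₀−S) θ_c / [X (1 + k_d θ_c)] = 0.632 × 23.6 × (175 − 3.88) × 13.8 / [1980 × (1 + 0.0711 × 13.8)] = 3.52×10^4 / 3923 = 8.979 m³.
Hydraulic retention time τ = V/Q = 8.979 / 23.6 = 0.3805 d = 9.131 h.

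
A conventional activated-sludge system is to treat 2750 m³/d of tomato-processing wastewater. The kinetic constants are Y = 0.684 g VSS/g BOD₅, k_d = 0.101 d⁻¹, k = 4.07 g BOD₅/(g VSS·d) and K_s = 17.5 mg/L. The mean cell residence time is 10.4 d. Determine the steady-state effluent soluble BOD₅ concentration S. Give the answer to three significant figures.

S ≈ 1.33 mg/L

From the Monod/SRT balance for a CMAS, S = K_s·(1+k_d θ_c)/[θ_c·(Y k − k_d) − 1] = 17.5 × (1 + 0.101 × 10.4) / [10.4 × (0.684 × 4.07 − 0.101) − 1] = 35.88 / 26.90 = 1.334 mg/L.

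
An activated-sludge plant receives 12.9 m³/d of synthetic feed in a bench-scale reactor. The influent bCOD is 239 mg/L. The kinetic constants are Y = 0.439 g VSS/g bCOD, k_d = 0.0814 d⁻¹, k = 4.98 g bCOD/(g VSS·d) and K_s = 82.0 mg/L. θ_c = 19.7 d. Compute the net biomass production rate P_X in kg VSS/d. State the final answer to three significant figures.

Effluent substrate depends only on kinetics and SRT: S = K_s(1 + k_d θ_c) / [θ_c(Yk − k_d) − 1] = 82.0 × (1 + 0.0814 × 19.7) / [19.7 × (0.439 × 4.98 − 0.0814) − 1] = 213.5 / 40.46 = 5.276 mg/L.
Correct the yield for decay: Y_obs = Y/(1 + k_d θ_c) = 0.439 / (1 + 0.0814 × 19.7) = 0.439 / 2.604 = 0.1686.
Substrate removed = Q·(S₀ − S) = 12.9 m³/d × (239 − 5.28) g/m³ = 3.01×10^3 g/d = 3.015 kg/d.
Net biomass production P_X = Y_obs × Q·(S₀ − S) = 0.1686 × 3.015 = 0.5084 kg VSS/d.

P_X ≈ 0.508 kg VSS/d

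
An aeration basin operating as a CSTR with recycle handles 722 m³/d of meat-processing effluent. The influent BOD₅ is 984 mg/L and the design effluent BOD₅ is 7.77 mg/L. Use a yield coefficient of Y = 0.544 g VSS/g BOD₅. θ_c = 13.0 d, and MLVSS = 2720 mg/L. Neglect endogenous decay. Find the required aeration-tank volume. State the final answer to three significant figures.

V ≈ 1830 m³

V·X = Y·Q·ΔS·θ_c gives V = 0.544 × 722 × (984 − 7.77) × 13.0 / 2720 = 1833 m³.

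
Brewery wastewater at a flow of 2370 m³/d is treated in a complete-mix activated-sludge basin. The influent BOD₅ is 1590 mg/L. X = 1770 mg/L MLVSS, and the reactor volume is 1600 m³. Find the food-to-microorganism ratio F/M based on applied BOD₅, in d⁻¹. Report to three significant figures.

Food-to-microorganism ratio F/M = Q S₀ / (V X) = 2370 × 1590 / (1600 × 1770) = 1.331 d⁻¹.

F/M ≈ 1.33 d⁻¹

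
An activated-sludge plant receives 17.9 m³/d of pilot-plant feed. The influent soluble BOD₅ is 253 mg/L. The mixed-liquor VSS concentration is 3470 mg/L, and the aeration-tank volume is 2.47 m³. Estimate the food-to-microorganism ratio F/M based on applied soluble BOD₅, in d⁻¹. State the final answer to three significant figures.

F/M = Q·S₀ / (V·X) = 17.9 × 253 / (2.470 × 3470) = 0.5284 g soluble BOD₅·(g VSS·d)⁻¹.

F/M ≈ 0.528 d⁻¹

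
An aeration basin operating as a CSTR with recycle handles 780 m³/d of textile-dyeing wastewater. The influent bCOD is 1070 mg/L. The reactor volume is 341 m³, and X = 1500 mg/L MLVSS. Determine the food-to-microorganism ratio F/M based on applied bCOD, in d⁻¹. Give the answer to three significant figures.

F/M ≈ 1.63 d⁻¹

Food-to-microorganism ratio F/M = Q S₀ / (V X) = 780 × 1070 / (341.0 × 1500) = 1.632 d⁻¹.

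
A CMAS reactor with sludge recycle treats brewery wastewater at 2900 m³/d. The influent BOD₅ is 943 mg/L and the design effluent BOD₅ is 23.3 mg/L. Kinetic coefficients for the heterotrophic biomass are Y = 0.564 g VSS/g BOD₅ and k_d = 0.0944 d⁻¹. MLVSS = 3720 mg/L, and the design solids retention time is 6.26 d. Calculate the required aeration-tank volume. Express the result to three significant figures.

From the SRT design equation V = Y Q (S₀−S) θ_c / [X (1 + k_d θ_c)] = 0.564 × 2900 × (943 − 23.3) × 6.26 / [3720 × (1 + 0.0944 × 6.26)] = 9.42×10^6 / 5918 = 1591 m³.

V ≈ 1590 m³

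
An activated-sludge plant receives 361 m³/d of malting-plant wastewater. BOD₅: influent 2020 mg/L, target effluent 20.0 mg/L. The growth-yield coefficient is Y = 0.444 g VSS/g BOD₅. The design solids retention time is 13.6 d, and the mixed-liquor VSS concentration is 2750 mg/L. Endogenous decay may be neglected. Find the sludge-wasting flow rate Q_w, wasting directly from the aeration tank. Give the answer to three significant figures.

Q_w ≈ 117 m³/d

Biomass mass balance (decay neglected): V·X = Y·Q·(S₀ − S)·θ_c, so V = 0.444 × 361 × (2020 − 20.0) × 13.6 / 2750 = 1585 m³.
Wasting from the aeration tank: Q_w = V / θ_c = 1585 / 13.6 = 116.6 m³/d.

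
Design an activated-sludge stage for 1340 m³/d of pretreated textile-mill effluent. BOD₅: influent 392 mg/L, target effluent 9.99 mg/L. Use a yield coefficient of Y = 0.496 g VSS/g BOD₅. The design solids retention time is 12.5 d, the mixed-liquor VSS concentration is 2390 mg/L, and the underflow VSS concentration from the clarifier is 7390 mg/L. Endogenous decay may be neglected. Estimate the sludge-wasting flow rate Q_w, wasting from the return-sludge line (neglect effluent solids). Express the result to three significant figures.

Biomass mass balance (decay neglected): V·X = Y·Q·(S₀ − S)·θ_c, so V = 0.496 × 1340 × (392 − 9.99) × 12.5 / 2390 = 1328 m³.
Q_w = (V·X)/(θ_c X_r) = 1328 × 2390 / (12.5 × 7390) = 34.36 m³/d.

Q_w ≈ 34.4 m³/d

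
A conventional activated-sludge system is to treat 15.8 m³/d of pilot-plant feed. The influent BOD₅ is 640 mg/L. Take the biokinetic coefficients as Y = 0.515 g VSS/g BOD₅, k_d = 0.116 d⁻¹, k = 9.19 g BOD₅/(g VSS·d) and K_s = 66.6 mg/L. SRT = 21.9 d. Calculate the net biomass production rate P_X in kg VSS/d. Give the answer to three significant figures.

For a completely mixed reactor with recycle the Lawrence–McCarty relation gives S = K_s·(1 + k_d·θ_c) / [θ_c·(Y·k − k_d) − 1] = 66.6 × (1 + 0.116 × 21.9) / [21.9 × (0.515 × 9.19 − 0.116) − 1] = 235.8 / 100.1 = 2.355 mg/L.
The observed yield is Y_obs = Y/(1 + k_d·θ_c) = 0.515 / (1 + 0.116 × 21.9) = 0.515 / 3.540 = 0.1455 g VSS per g BOD₅ removed.
ΔS = 640 − 2.36 = 637.6 mg/L, so the substrate removal rate is 15.8 × 637.6/1000 = 10.07 kg BOD₅/d.
Net biomass production P_X = Y_obs × Q·(S₀ − S) = 0.1455 × 10.07 = 1.466 kg VSS/d.

P_X ≈ 1.47 kg VSS/d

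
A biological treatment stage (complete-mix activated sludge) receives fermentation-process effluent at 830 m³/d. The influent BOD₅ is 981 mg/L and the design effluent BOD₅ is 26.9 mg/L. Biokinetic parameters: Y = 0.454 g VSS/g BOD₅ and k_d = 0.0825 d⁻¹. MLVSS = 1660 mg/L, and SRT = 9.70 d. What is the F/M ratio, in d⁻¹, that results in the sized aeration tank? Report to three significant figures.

From the SRT design equation V = Y Q (S₀−S) θ_c / [X (1 + k_d θ_c)] = 0.454 × 830 × (981 − 26.9) × 9.70 / [1660 × (1 + 0.0825 × 9.70)] = 3.49×10^6 / 2988 = 1167 m³.
Food-to-microorganism ratio F/M = Q S₀ / (V X) = 830 × 981 / (1167 × 1660) = 0.4203 d⁻¹.

F/M ≈ 0.420 d⁻¹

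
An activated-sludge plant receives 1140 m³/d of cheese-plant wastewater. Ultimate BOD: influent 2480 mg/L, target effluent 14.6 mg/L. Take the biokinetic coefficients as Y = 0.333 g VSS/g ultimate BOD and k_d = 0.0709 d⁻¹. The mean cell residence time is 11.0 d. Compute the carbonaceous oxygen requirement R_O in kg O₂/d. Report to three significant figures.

R_O ≈ 2060 kg O₂/d

Correct the yield for decay: Y_obs = Y/(1 + k_d θ_c) = 0.333 / (1 + 0.0709 × 11.0) = 0.333 / 1.780 = 0.1871.
Substrate removed = Q·(S₀ − S) = 1140 m³/d × (2480 − 14.6) g/m³ = 2.81×10^6 g/d = 2811 kg/d.
P_X = Y_obs·Q·(S₀ − S) = 0.1871 × 2811 = 525.8 kg VSS/d.
Carbonaceous O₂ demand = substrate oxidised − cell-mass equivalent = 2811 − 1.42 × 525.8 = 2064 kg O₂/d.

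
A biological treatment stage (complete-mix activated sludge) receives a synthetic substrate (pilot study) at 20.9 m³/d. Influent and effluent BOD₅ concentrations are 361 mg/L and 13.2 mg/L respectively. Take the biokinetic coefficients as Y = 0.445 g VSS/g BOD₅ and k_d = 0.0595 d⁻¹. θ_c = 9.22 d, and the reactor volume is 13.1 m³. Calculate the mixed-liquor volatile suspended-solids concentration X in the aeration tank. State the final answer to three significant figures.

X ≈ 1470 mg/L

Solving the biomass balance for X: X = Y Q (S₀−S) θ_c / [V (1+k_d θ_c)] = 0.445 × 20.9 × (361 − 13.2) × 9.22 / [13.1 × (1 + 0.0595 × 9.22)] = 1470 mg/L.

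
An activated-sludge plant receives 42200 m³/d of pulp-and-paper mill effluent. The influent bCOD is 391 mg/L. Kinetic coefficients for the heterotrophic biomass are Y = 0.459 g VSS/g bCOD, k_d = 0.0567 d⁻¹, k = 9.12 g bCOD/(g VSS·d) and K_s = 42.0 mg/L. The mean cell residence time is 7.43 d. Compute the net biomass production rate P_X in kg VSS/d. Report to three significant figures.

P_X ≈ 5300 kg VSS/d

Effluent substrate depends only on kinetics and SRT: S = K_s(1 + k_d θ_c) / [θ_c(Yk − k_d) − 1] = 42.0 × (1 + 0.0567 × 7.43) / [7.43 × (0.459 × 9.12 − 0.0567) − 1] = 59.69 / 29.68 = 2.011 mg/L.
Observed yield with endogenous decay: Y_obs = Y / (1 + k_d·θ_c) = 0.459 / (1 + 0.0567 × 7.43) = 0.459 / 1.421 = 0.3229 g VSS/g bCOD.
Q·(S₀ − S) = 42200 × (391 − 2.01) × 10⁻³ = 16415 kg/d removed.
P_X = Y_obs · Q(S₀ − S) = 0.3229 × 16415 = 5301 kg VSS/d.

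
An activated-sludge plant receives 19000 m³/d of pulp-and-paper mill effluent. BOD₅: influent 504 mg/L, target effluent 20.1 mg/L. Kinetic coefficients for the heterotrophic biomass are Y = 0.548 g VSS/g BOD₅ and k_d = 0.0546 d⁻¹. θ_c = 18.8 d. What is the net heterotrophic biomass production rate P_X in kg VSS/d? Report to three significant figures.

P_X ≈ 2490 kg VSS/d

Observed yield with endogenous decay: Y_obs = Y / (1 + k_d·θ_c) = 0.548 / (1 + 0.0546 × 18.8) = 0.548 / 2.026 = 0.2704 g VSS/g BOD₅.
Q·(S₀ − S) = 19000 × (504 − 20.1) × 10⁻³ = 9194 kg/d removed.
So the net sludge growth is P_X = 0.2704 × 9194 = 2486 kg VSS/d.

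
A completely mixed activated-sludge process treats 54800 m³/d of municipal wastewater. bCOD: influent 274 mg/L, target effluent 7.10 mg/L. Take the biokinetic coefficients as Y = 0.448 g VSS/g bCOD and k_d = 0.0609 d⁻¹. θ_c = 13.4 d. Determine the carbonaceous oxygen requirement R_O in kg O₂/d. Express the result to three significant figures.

R_O ≈ 9500 kg O₂/d

Correct the yield for decay: Y_obs = Y/(1 + k_d θ_c) = 0.448 / (1 + 0.0609 × 13.4) = 0.448 / 1.816 = 0.2467.
Mass of bCOD removed per day: Q(S₀ − S) = 54800 × 266.9 g/m³ = 14626 kg/d.
Net sludge production P_X = 0.2467 × 14626 = 3608 kg VSS/d.
Carbonaceous O₂ demand = substrate oxidised − cell-mass equivalent = 14626 − 1.42 × 3608 = 9503 kg O₂/d.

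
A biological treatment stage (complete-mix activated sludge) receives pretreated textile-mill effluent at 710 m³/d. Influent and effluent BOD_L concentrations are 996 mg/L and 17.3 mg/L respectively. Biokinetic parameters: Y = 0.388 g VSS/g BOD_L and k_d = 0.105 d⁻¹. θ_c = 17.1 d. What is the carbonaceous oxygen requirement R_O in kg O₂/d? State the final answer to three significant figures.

R_O ≈ 558 kg O₂/d

Correct the yield for decay: Y_obs = Y/(1 + k_d θ_c) = 0.388 / (1 + 0.105 × 17.1) = 0.388 / 2.796 = 0.1388.
ΔS = 996 − 17.3 = 978.7 mg/L, so the substrate removal rate is 710 × 978.7/1000 = 694.9 kg BOD_L/d.
P_X = Y_obs·Q·(S₀ − S) = 0.1388 × 694.9 = 96.45 kg VSS/d.
R_O = Q·(S₀ − S) − 1.42·P_X = 694.9 − 1.42 × 96.45 = 557.9 kg O₂/d.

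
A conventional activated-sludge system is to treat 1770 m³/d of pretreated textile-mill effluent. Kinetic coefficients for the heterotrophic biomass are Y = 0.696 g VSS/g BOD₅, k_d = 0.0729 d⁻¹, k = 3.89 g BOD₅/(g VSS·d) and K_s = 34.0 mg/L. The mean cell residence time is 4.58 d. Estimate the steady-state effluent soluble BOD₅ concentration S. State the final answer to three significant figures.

Effluent substrate depends only on kinetics and SRT: S = K_s(1 + k_d θ_c) / [θ_c(Yk − k_d) − 1] = 34.0 × (1 + 0.0729 × 4.58) / [4.58 × (0.696 × 3.89 − 0.0729) − 1] = 45.35 / 11.07 = 4.098 mg/L.

S ≈ 4.10 mg/L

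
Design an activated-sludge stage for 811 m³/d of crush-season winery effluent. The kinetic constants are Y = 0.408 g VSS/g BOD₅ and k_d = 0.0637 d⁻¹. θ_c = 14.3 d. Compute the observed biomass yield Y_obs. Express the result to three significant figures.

The observed yield is Y_obs = Y/(1 + k_d·θ_c) = 0.408 / (1 + 0.0637 × 14.3) = 0.408 / 1.911 = 0.2135 g VSS per g BOD₅ removed.

Y_obs ≈ 0.214 g VSS/g BOD₅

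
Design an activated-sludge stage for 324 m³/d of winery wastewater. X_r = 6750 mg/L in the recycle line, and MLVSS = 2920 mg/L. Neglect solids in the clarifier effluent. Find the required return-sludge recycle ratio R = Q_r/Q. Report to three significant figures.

Solids balance on the clarifier gives (1+R)X = R·X_r, so R = X/(X_r − X) = 2920 / (6750 − 2920) = 0.7624.

R ≈ 0.762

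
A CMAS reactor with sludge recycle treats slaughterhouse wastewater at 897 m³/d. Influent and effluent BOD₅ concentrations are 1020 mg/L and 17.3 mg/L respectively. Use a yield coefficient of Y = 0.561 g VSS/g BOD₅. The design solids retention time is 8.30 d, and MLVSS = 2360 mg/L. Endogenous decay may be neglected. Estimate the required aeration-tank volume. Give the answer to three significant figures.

V·X = Y·Q·ΔS·θ_c gives V = 0.561 × 897 × (1020 − 17.3) × 8.30 / 2360 = 1775 m³.

V ≈ 1770 m³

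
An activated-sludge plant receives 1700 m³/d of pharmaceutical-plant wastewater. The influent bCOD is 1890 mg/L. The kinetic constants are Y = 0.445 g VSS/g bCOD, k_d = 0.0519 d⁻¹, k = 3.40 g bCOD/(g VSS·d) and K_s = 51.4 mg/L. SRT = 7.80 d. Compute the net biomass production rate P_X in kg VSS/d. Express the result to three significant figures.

P_X ≈ 1010 kg VSS/d

Effluent substrate depends only on kinetics and SRT: S = K_s(1 + k_d θ_c) / [θ_c(Yk − k_d) − 1] = 51.4 × (1 + 0.0519 × 7.80) / [7.80 × (0.445 × 3.40 − 0.0519) − 1] = 72.21 / 10.40 = 6.945 mg/L.
Observed yield with endogenous decay: Y_obs = Y / (1 + k_d·θ_c) = 0.445 / (1 + 0.0519 × 7.80) = 0.445 / 1.405 = 0.3168 g VSS/g bCOD.
ΔS = 1890 − 6.95 = 1883 mg/L, so the substrate removal rate is 1700 × 1883/1000 = 3201 kg bCOD/d.
P_X = Y_obs · Q(S₀ − S) = 0.3168 × 3201 = 1014 kg VSS/d.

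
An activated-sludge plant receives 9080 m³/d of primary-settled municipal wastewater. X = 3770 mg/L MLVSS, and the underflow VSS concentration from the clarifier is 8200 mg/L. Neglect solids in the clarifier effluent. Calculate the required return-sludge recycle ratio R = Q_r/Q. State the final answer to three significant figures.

R ≈ 0.851

R = Q_r/Q = X/(X_r − X) = 3770 / (8200 − 3770) = 0.8510.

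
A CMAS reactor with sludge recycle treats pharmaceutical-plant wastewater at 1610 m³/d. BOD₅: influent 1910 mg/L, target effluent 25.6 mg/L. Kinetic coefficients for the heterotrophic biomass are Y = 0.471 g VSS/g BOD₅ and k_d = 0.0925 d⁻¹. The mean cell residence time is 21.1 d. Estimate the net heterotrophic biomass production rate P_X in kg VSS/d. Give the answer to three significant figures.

P_X ≈ 484 kg VSS/d

Observed yield with endogenous decay: Y_obs = Y / (1 + k_d·θ_c) = 0.471 / (1 + 0.0925 × 21.1) = 0.471 / 2.952 = 0.1596 g VSS/g BOD₅.
ΔS = 1910 − 25.6 = 1884 mg/L, so the substrate removal rate is 1610 × 1884/1000 = 3034 kg BOD₅/d.
Net biomass production P_X = Y_obs × Q·(S₀ − S) = 0.1596 × 3034 = 484.1 kg VSS/d.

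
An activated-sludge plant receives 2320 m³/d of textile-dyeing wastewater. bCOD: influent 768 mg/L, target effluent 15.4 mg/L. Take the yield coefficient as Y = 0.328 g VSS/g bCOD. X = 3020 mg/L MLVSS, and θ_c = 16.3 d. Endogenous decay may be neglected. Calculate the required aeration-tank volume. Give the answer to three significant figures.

Biomass mass balance (decay neglected): V·X = Y·Q·(S₀ − S)·θ_c, so V = 0.328 × 2320 × (768 − 15.4) × 16.3 / 3020 = 3091 m³.

V ≈ 3090 m³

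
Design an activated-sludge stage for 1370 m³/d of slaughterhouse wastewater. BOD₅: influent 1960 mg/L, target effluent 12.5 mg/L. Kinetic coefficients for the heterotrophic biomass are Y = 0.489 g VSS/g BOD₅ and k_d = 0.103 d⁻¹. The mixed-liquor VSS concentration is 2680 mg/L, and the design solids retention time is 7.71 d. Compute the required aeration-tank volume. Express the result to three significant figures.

Steady-state biomass mass balance: V·X·(1 + k_d·θ_c) = Y·Q·(S₀ − S)·θ_c, so V = 0.489 × 1370 × (1960 − 12.5) × 7.71 / [2680 × (1 + 0.103 × 7.71)] = 1.01×10^7 / 4808 = 2092 m³.

V ≈ 2090 m³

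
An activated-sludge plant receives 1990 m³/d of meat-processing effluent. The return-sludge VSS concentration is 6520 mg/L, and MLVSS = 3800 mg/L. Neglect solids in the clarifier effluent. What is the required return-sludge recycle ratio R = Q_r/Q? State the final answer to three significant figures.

R ≈ 1.40

Solids balance on the clarifier gives (1+R)X = R·X_r, so R = X/(X_r − X) = 3800 / (6520 − 3800) = 1.397.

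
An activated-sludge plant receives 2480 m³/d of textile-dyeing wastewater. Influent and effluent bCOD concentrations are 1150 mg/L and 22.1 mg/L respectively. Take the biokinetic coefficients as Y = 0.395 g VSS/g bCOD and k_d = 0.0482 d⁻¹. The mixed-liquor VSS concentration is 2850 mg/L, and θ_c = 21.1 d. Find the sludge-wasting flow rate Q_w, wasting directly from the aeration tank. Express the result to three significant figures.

Steady-state biomass mass balance: V·X·(1 + k_d·θ_c) = Y·Q·(S₀ − S)·θ_c, so V = 0.395 × 2480 × (1150 − 22.1) × 21.1 / [2850 × (1 + 0.0482 × 21.1)] = 2.33×10^7 / 5749 = 4056 m³.
For wasting at MLVSS concentration, Q_w = V/θ_c = 4056/21.1 = 192.2 m³/d.

Q_w ≈ 192 m³/d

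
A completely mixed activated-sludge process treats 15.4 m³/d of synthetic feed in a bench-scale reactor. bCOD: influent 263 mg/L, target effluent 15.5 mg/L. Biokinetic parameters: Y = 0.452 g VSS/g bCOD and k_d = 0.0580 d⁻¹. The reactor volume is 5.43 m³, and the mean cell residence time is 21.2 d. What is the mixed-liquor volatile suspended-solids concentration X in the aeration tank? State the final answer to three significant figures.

From V·X·(1 + k_d·θ_c) = Y·Q·(S₀ − S)·θ_c: X = 0.452 × 15.4 × (263 − 15.5) × 21.2 / [5.43 × (1 + 0.0580 × 21.2)] = 3017 mg/L.

X ≈ 3020 mg/L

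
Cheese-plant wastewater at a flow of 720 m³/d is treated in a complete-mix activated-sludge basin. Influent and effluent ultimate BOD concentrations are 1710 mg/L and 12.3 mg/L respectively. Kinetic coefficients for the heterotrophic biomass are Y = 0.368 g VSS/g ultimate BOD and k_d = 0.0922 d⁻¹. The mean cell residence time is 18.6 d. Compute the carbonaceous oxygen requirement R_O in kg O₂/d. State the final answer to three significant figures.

Y_obs = Y / (1 + k_d θ_c) = 0.368 / (1 + 0.0922 × 18.6) = 0.368 / 2.715 = 0.1355.
ΔS = 1710 − 12.3 = 1698 mg/L, so the substrate removal rate is 720 × 1698/1000 = 1222 kg ultimate BOD/d.
P_X = Y_obs·Q·(S₀ − S) = 0.1355 × 1222 = 165.7 kg VSS/d.
Carbonaceous O₂ demand = substrate oxidised − cell-mass equivalent = 1222 − 1.42 × 165.7 = 987.1 kg O₂/d.

R_O ≈ 987 kg O₂/d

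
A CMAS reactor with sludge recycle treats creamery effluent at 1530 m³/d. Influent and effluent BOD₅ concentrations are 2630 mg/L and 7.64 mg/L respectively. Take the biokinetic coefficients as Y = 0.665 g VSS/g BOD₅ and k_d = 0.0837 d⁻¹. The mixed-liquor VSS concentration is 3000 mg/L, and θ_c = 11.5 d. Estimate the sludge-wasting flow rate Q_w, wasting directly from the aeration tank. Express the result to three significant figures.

Q_w ≈ 453 m³/d

Steady-state biomass mass balance: V·X·(1 + k_d·θ_c) = Y·Q·(S₀ − S)·θ_c, so V = 0.665 × 1530 × (2630 − 7.64) × 11.5 / [3000 × (1 + 0.0837 × 11.5)] = 3.07×10^7 / 5888 = 5211 m³.
With mixed-liquor wasting, θ_c = V/Q_w, so Q_w = V/θ_c = 5211/11.5 = 453.2 m³/d.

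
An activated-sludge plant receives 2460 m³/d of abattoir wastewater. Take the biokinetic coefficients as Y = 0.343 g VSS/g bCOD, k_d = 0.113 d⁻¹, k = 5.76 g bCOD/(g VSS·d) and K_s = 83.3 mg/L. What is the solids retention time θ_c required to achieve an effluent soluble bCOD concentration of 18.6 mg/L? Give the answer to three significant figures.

At the target effluent, Y k S/(K_s+S) = 0.343×5.76×18.6/101.9 = 0.3606 d⁻¹.
Then 1/θ_c = μ − k_d = 0.3606 − 0.113 = 0.2476 d⁻¹, giving θ_c = 4.038 d.

θ_c ≈ 4.04 d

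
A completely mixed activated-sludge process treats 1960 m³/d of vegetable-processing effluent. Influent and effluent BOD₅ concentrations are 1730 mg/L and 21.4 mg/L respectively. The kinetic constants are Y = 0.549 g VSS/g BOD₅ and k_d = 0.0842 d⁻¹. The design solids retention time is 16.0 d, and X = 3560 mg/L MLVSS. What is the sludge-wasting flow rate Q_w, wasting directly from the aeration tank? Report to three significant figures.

From the SRT design equation V = Y Q (S₀−S) θ_c / [X (1 + k_d θ_c)] = 0.549 × 1960 × (1730 − 21.4) × 16.0 / [3560 × (1 + 0.0842 × 16.0)] = 2.94×10^7 / 8356 = 3520 m³.
For wasting at MLVSS concentration, Q_w = V/θ_c = 3520/16.0 = 220.0 m³/d.

Q_w ≈ 220 m³/d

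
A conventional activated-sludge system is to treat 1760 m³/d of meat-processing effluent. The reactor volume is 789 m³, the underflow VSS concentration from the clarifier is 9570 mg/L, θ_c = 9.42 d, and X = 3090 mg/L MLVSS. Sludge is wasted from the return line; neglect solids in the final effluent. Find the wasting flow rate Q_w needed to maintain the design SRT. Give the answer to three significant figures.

θ_c = V·X/(Q_w·X_r) when wasting from the recycle, so Q_w = V·X/(θ_c·X_r) = 789.0 × 3090 / (9.42 × 9570) = 27.04 m³/d.

Q_w ≈ 27.0 m³/d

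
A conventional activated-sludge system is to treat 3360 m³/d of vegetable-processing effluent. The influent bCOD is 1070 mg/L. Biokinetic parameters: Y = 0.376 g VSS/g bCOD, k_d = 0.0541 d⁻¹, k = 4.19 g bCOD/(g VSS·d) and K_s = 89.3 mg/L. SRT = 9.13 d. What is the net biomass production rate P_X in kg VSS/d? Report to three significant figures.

For a completely mixed reactor with recycle the Lawrence–McCarty relation gives S = K_s·(1 + k_d·θ_c) / [θ_c·(Y·k − k_d) − 1] = 89.3 × (1 + 0.0541 × 9.13) / [9.13 × (0.376 × 4.19 − 0.0541) − 1] = 133.4 / 12.89 = 10.35 mg/L.
Correct the yield for decay: Y_obs = Y/(1 + k_d θ_c) = 0.376 / (1 + 0.0541 × 9.13) = 0.376 / 1.494 = 0.2517.
Mass of bCOD removed per day: Q(S₀ − S) = 3360 × 1060 g/m³ = 3561 kg/d.
P_X = Y_obs · Q(S₀ − S) = 0.2517 × 3561 = 896.1 kg VSS/d.

P_X ≈ 896 kg VSS/d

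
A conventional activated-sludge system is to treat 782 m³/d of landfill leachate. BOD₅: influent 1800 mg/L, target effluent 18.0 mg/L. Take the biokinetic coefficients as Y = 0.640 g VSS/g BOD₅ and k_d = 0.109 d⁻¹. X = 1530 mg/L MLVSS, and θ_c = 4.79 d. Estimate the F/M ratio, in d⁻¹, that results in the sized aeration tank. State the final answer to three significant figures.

Steady-state biomass mass balance: V·X·(1 + k_d·θ_c) = Y·Q·(S₀ − S)·θ_c, so V = 0.640 × 782 × (1800 − 18.0) × 4.79 / [1530 × (1 + 0.109 × 4.79)] = 4.27×10^6 / 2329 = 1834 m³.
F/M = Q·S₀ / (V·X) = 782 × 1800 / (1834 × 1530) = 0.5015 g BOD₅·(g VSS·d)⁻¹.

F/M ≈ 0.502 d⁻¹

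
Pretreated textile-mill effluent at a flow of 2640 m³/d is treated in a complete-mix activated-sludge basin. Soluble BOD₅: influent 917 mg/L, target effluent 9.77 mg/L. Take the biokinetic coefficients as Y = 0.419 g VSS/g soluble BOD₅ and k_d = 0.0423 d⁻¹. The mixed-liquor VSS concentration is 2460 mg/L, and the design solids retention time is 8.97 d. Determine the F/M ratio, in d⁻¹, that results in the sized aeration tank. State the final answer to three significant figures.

Steady-state biomass mass balance: V·X·(1 + k_d·θ_c) = Y·Q·(S₀ − S)·θ_c, so V = 0.419 × 2640 × (917 − 9.77) × 8.97 / [2460 × (1 + 0.0423 × 8.97)] = 9×10^6 / 3393 = 2653 m³.
F/M = applied load / biomass = Q·S₀/(V·X) = 2640 × 917 / (2653 × 2460) = 0.3710 d⁻¹.

F/M ≈ 0.371 d⁻¹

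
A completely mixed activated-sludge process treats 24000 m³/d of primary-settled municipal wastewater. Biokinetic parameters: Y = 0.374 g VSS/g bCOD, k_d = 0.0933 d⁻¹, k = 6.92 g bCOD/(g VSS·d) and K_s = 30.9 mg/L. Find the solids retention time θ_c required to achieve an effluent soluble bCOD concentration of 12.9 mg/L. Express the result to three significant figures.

θ_c ≈ 1.49 d

From 1/θ_c = Y·k·S/(K_s + S) − k_d: Y·k·S/(K_s+S) = 0.374 × 6.92 × 12.9 / (30.9 + 12.9) = 0.7622 d⁻¹.
Then 1/θ_c = μ − k_d = 0.7622 − 0.0933 = 0.6689 d⁻¹, giving θ_c = 1.495 d.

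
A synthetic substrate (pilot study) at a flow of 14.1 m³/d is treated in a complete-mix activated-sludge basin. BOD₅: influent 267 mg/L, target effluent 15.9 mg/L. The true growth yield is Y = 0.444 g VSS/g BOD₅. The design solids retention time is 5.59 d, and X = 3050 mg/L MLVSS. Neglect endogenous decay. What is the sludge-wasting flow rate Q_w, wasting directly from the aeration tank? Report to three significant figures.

Q_w ≈ 0.515 m³/d

V·X = Y·Q·ΔS·θ_c gives V = 0.444 × 14.1 × (267 − 15.9) × 5.59 / 3050 = 2.881 m³.
With mixed-liquor wasting, θ_c = V/Q_w, so Q_w = V/θ_c = 2.881/5.59 = 0.5154 m³/d.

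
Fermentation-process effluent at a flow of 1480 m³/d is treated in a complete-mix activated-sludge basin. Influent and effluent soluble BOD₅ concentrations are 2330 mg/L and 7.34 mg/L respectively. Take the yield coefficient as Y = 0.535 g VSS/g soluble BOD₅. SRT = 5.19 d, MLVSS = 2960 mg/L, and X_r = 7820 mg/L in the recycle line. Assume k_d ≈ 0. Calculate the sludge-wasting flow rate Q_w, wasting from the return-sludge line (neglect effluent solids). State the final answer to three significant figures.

Q_w ≈ 235 m³/d

Biomass mass balance (decay neglected): V·X = Y·Q·(S₀ − S)·θ_c, so V = 0.535 × 1480 × (2330 − 7.34) × 5.19 / 2960 = 3225 m³.
Q_w = (V·X)/(θ_c X_r) = 3225 × 2960 / (5.19 × 7820) = 235.2 m³/d.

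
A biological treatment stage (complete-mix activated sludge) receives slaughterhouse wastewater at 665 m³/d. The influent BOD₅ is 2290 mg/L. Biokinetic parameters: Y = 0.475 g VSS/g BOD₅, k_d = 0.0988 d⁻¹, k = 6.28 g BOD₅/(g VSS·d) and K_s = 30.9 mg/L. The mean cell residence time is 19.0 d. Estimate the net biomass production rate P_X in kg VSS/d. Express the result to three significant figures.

P_X ≈ 251 kg VSS/d

Effluent substrate depends only on kinetics and SRT: S = K_s(1 + k_d θ_c) / [θ_c(Yk − k_d) − 1] = 30.9 × (1 + 0.0988 × 19.0) / [19.0 × (0.475 × 6.28 − 0.0988) − 1] = 88.91 / 53.80 = 1.653 mg/L.
Y_obs = Y / (1 + k_d θ_c) = 0.475 / (1 + 0.0988 × 19.0) = 0.475 / 2.877 = 0.1651.
Mass of BOD₅ removed per day: Q(S₀ − S) = 665 × 2288 g/m³ = 1522 kg/d.
P_X = Y_obs · Q(S₀ − S) = 0.1651 × 1522 = 251.2 kg VSS/d.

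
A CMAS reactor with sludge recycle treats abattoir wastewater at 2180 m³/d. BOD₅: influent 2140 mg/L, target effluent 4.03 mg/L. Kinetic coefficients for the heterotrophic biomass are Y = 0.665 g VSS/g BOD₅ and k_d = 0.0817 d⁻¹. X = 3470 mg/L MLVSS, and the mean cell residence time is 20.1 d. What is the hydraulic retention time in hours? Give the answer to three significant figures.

Rearranging the biomass balance for a CMAS with decay, V = Y·Q·ΔS·θ_c / [X·(1+k_d θ_c)] = 0.665 × 2180 × (2140 − 4.03) × 20.1 / [3470 × (1 + 0.0817 × 20.1)] = 6.22×10^7 / 9168 = 6789 m³.
HRT = V/Q = 6789 m³ / 2180 m³·d⁻¹ = 3.114 d × 24 = 74.74 h.

τ ≈ 74.7 h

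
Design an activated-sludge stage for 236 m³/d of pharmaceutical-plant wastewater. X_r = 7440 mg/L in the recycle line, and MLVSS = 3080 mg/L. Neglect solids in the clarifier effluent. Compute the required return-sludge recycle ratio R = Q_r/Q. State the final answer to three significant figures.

R ≈ 0.706

Mass balance around the secondary clarifier (neglecting effluent solids): R = X / (X_r − X) = 3080 / (7440 − 3080) = 0.7064.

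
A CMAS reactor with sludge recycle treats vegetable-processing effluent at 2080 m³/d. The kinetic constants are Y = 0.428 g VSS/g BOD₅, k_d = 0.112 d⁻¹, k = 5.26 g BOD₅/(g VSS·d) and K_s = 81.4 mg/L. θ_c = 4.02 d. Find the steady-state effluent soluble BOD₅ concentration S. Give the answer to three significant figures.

S ≈ 15.5 mg/L

From the Monod/SRT balance for a CMAS, S = K_s·(1+k_d θ_c)/[θ_c·(Y k − k_d) − 1] = 81.4 × (1 + 0.112 × 4.02) / [4.02 × (0.428 × 5.26 − 0.112) − 1] = 118.0 / 7.600 = 15.53 mg/L.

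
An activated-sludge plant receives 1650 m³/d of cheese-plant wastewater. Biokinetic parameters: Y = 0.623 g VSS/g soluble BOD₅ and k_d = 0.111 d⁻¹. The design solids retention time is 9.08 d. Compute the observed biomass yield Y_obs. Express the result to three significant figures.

Correct the yield for decay: Y_obs = Y/(1 + k_d θ_c) = 0.623 / (1 + 0.111 × 9.08) = 0.623 / 2.008 = 0.3103.

Y_obs ≈ 0.310 g VSS/g soluble BOD₅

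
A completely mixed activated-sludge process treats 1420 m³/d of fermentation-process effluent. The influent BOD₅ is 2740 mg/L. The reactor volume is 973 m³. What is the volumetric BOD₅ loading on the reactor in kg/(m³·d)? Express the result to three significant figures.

Applied BOD₅ load per unit volume = Q·S₀/V = (1420 × 2740/1000)/973.0 = 3.999 kg BOD₅·m⁻³·d⁻¹.

L_v ≈ 4.00 kg BOD₅/(m³·d)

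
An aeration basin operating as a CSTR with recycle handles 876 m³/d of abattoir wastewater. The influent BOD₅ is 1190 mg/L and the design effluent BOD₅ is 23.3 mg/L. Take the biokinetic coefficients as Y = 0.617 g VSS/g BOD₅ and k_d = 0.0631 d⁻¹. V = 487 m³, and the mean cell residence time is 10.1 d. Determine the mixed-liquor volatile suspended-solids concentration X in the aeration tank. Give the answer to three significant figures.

From V·X·(1 + k_d·θ_c) = Y·Q·(S₀ − S)·θ_c: X = 0.617 × 876 × (1190 − 23.3) × 10.1 / [487 × (1 + 0.0631 × 10.1)] = 7987 mg/L.

X ≈ 7990 mg/L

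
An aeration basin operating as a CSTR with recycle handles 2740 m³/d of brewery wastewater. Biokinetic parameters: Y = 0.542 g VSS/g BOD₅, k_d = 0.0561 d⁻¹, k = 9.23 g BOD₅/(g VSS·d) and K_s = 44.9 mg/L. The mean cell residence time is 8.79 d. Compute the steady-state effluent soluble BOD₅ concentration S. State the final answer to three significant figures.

For a completely mixed reactor with recycle the Lawrence–McCarty relation gives S = K_s·(1 + k_d·θ_c) / [θ_c·(Y·k − k_d) − 1] = 44.9 × (1 + 0.0561 × 8.79) / [8.79 × (0.542 × 9.23 − 0.0561) − 1] = 67.04 / 42.48 = 1.578 mg/L.

S ≈ 1.58 mg/L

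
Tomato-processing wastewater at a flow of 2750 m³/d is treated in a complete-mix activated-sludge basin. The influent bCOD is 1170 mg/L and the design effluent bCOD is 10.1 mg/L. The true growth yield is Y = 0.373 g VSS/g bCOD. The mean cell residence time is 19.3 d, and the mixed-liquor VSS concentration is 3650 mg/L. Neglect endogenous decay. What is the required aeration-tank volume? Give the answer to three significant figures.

V ≈ 6290 m³

V·X = Y·Q·ΔS·θ_c gives V = 0.373 × 2750 × (1170 − 10.1) × 19.3 / 3650 = 6291 m³.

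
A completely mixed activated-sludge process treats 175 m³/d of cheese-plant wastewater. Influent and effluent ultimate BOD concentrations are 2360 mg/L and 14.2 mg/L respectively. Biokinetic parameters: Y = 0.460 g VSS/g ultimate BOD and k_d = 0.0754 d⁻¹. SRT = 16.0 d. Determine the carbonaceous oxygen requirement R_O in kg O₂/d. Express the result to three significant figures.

The observed yield is Y_obs = Y/(1 + k_d·θ_c) = 0.460 / (1 + 0.0754 × 16.0) = 0.460 / 2.206 = 0.2085 g VSS per g ultimate BOD removed.
Substrate removed = Q·(S₀ − S) = 175 m³/d × (2360 − 14.2) g/m³ = 4.11×10^5 g/d = 410.5 kg/d.
Biomass synthesised: P_X = Y_obs × 410.5 = 85.59 kg VSS/d.
R_O = Q·ΔS − 1.42 P_X = 410.5 − 121.5 = 289.0 kg O₂/d.

R_O ≈ 289 kg O₂/d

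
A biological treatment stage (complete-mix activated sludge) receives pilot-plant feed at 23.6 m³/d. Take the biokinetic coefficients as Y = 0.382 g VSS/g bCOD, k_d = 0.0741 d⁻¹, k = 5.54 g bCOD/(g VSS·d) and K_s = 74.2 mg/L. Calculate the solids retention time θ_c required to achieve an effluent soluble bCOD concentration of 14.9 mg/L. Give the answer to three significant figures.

At the target effluent, Y k S/(K_s+S) = 0.382×5.54×14.9/89.10 = 0.3539 d⁻¹.
1/θ_c = 0.3539 − 0.0741 = 0.2798 d⁻¹, so θ_c = 3.574 d.

θ_c ≈ 3.57 d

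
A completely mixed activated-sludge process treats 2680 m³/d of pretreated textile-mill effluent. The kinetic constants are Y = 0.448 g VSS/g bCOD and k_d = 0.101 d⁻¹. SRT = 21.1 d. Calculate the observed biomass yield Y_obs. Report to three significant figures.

Y_obs ≈ 0.143 g VSS/g bCOD

Y_obs = Y / (1 + k_d θ_c) = 0.448 / (1 + 0.101 × 21.1) = 0.448 / 3.131 = 0.1431.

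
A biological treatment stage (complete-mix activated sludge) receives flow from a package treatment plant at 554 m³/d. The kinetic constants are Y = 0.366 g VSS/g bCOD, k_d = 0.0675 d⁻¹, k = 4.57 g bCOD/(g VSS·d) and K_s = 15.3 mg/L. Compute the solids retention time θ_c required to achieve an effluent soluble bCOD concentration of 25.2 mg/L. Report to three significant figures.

θ_c ≈ 1.03 d

From 1/θ_c = Y·k·S/(K_s + S) − k_d: Y·k·S/(K_s+S) = 0.366 × 4.57 × 25.2 / (15.3 + 25.2) = 1.041 d⁻¹.
θ_c = 1/(μ − k_d) = 1/(1.041 − 0.0675) = 1/0.9732 = 1.027 d.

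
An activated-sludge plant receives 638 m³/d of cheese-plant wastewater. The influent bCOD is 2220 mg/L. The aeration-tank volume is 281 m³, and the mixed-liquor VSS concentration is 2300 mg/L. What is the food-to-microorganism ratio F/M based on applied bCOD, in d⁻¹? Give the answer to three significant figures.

F/M = applied load / biomass = Q·S₀/(V·X) = 638 × 2220 / (281.0 × 2300) = 2.191 d⁻¹.

F/M ≈ 2.19 d⁻¹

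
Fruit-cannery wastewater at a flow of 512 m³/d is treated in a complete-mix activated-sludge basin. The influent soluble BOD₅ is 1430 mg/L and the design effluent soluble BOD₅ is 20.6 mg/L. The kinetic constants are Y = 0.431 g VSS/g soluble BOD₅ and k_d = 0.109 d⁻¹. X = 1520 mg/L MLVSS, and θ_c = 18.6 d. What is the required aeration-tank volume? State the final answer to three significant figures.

Rearranging the biomass balance for a CMAS with decay, V = Y·Q·ΔS·θ_c / [X·(1+k_d θ_c)] = 0.431 × 512 × (1430 − 20.6) × 18.6 / [1520 × (1 + 0.109 × 18.6)] = 5.78×10^6 / 4602 = 1257 m³.

V ≈ 1260 m³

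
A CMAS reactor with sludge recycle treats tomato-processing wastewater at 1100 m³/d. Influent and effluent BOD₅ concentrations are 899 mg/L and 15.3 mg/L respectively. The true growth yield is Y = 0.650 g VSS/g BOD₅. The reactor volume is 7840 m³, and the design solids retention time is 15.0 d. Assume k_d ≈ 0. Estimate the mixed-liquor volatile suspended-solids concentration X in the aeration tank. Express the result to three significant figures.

X ≈ 1210 mg/L

X = Y·Q·ΔS·θ_c / V = 0.650 × 1100 × (899 − 15.3) × 15.0 / 7840 = 1209 mg/L.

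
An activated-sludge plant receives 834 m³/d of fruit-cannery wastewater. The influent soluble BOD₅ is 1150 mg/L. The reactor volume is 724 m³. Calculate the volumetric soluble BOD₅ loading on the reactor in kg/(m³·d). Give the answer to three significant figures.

L_v ≈ 1.32 kg soluble BOD₅/(m³·d)

Volumetric loading L_v = Q·S₀ / V = 834 × 1150 g/m³ / 724.0 m³ = 1325 g/(m³·d) = 1.325 kg soluble BOD₅/(m³·d).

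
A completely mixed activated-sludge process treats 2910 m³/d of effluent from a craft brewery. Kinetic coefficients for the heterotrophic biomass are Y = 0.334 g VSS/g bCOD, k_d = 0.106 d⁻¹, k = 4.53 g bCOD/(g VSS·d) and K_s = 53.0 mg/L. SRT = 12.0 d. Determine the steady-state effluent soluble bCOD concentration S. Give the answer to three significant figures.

For a completely mixed reactor with recycle the Lawrence–McCarty relation gives S = K_s·(1 + k_d·θ_c) / [θ_c·(Y·k − k_d) − 1] = 53.0 × (1 + 0.106 × 12.0) / [12.0 × (0.334 × 4.53 − 0.106) − 1] = 120.4 / 15.88 = 7.581 mg/L.

S ≈ 7.58 mg/L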